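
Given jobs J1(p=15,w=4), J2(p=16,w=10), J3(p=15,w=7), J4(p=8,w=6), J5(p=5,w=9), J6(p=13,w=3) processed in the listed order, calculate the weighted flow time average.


Completion times:
  J1: C=15, w×C=4×15=60
  J2: C=31, w×C=10×31=310
  J3: C=46, w×C=7×46=322
  J4: C=54, w×C=6×54=324
  J5: C=59, w×C=9×59=531
  J6: C=72, w×C=3×72=216
Sum w×C = 1763
Sum w = 39
Weighted avg = 1763/39
= 45.21


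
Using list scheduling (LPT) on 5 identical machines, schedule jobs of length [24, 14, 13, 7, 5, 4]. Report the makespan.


Jobs (LPT sorted): [24, 14, 13, 7, 5, 4]
Machines: 5
  J=24 → Machine 1 (load: 0+24=24)
  J=14 → Machine 2 (load: 0+14=14)
  J=13 → Machine 3 (load: 0+13=13)
  J=7 → Machine 4 (load: 0+7=7)
  J=5 → Machine 5 (load: 0+5=5)
  J=4 → Machine 5 (load: 5+4=9)
Machine loads: [24, 14, 13, 7, 9]
Makespan = max = 24 time units


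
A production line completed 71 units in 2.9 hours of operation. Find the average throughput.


Throughput = units / time
= 71 / 2.9
= 24.5 units/hour


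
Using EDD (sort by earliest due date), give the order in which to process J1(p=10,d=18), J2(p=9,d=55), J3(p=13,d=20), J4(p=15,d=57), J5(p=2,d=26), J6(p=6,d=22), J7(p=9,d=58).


EDD: sort by earliest due date
  J1: d=18, p=10
  J3: d=20, p=13
  J6: d=22, p=6
  J5: d=26, p=2
  J2: d=55, p=9
  J4: d=57, p=15
  J7: d=58, p=9
Order: J1 → J3 → J6 → J5 → J2 → J4 → J7


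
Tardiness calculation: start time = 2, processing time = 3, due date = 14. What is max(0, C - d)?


Completion = start + processing = 2 + 3 = 5
Tardiness = max(0, C - d) = max(0, 5 - 14)
= max(0, -9)
= 0


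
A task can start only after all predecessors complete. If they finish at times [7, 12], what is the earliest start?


ES = max of all predecessor completion times
Predecessors: [7, 12]
ES = max(7, 12)
= 12


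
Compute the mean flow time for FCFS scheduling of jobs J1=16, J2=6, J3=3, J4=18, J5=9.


Completion times:
  J1: completes at 16
  J2: completes at 22
  J3: completes at 25
  J4: completes at 43
  J5: completes at 52
Sum = 158
Average = 158/5
= 31.60


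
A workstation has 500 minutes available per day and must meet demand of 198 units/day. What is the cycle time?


Cycle time = available time / demand
= 500 / 198
= 2.53 min/unit


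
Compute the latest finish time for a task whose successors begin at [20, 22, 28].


LF = min of all successor start times
Successors start at: [20, 22, 28]
LF = min(20, 22, 28)
= 20


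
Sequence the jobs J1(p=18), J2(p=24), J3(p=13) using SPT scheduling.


SPT: sort by shortest processing time
  J3: p=13
  J1: p=18
  J2: p=24
Order: J3 → J1 → J2


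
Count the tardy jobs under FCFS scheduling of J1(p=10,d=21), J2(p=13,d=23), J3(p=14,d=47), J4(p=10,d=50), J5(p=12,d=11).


Completion vs due date:
  J1: C=10, d=21 → on time
  J2: C=23, d=23 → on time
  J3: C=37, d=47 → on time
  J4: C=47, d=50 → on time
  J5: C=59, d=11 → TARDY
Tardy jobs: J5
Count = 1


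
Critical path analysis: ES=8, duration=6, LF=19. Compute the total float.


EF = ES + duration = 8 + 6 = 14
LS = LF - duration = 19 - 6 = 13
Total Float = LF - EF = 19 - 14
(or LS - ES = 13 - 8)
= 5


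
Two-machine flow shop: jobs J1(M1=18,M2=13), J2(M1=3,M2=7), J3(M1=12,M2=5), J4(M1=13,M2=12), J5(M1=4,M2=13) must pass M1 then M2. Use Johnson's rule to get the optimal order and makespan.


Johnson's rule:
Group 1 (M1≤M2, sort by M1): ['J2', 'J5']
Group 2 (M1>M2, sort desc M2): ['J1', 'J4', 'J3']
Sequence: J2 → J5 → J1 → J4 → J3
Makespan calculation:
  J2: M1 done=3, M2 done=10
  J5: M1 done=7, M2 done=23
  J1: M1 done=25, M2 done=38
  J4: M1 done=38, M2 done=50
  J3: M1 done=50, M2 done=55
= Sequence: J2 → J5 → J1 → J4 → J3, Makespan: 55


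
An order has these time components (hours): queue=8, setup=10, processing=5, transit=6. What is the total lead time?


Lead time = queue + setup + processing + transit
= 8 + 10 + 5 + 6
= 29 hours


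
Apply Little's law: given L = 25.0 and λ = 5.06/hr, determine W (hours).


Little's law: L = λW → W = L / λ
= 25.0 / 5.06
= 4.94 hours


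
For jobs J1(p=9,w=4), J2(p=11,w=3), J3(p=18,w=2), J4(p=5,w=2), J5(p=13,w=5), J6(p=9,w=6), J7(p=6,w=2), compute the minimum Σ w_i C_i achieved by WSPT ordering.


WSPT order (by p/w): J6 → J1 → J4 → J5 → J7 → J2 → J3
  J6: C=9, w·C=6×9=54
  J1: C=18, w·C=4×18=72
  J4: C=23, w·C=2×23=46
  J5: C=36, w·C=5×36=180
  J7: C=42, w·C=2×42=84
  J2: C=53, w·C=3×53=159
  J3: C=71, w·C=2×71=142
Σ w·C = 737
= 737


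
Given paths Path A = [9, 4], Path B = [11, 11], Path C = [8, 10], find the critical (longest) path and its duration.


Path A: 9 + 4 = 13
Path B: 11 + 11 = 22
Path C: 8 + 10 = 18
Critical path = longest = max(13, 22, 18)
= 22 (Path B)


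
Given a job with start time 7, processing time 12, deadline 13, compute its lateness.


Completion = 7 + 12 = 19
Lateness = C - d = 19 - 13
= 6


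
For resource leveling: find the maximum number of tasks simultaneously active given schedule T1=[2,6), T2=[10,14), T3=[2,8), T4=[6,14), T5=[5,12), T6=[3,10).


Check each time point for overlaps:
  t=5: 4 tasks active (T1, T3, T5, T6)
Max concurrent = 4


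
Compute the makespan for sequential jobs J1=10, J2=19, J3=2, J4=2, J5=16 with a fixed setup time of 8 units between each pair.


Makespan = Σ processing + (n-1) × setup
= (10 + 19 + 2 + 2 + 16) + (5-1)×8
= 49 + 32
= 81 time units


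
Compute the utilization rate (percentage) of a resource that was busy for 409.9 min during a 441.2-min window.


Utilization = busy / total × 100
= 409.9 / 441.2 × 100
= 92.9%


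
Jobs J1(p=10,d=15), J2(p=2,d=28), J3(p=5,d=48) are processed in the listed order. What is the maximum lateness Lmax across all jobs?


Lateness per job (L = C - d):
  J1: C=10, d=15, L=-5
  J2: C=12, d=28, L=-16
  J3: C=17, d=48, L=-31
Lmax = max(-5, -16, -31)
= -5


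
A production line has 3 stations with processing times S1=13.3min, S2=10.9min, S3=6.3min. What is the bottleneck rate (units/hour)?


Bottleneck = longest station time
Station times: [13.3, 10.9, 6.3]
Max = 13.3 min
Rate = 60 / 13.3
= 4.51 units/hour (bottleneck: 13.3min)


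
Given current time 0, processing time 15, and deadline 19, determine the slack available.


Slack = due - current_time - processing
= 19 - 0 - 15
= 4


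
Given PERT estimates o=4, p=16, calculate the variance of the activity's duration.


σ² = ((p - o) / 6)² = (p - o)² / 36
= (16 - 4)² / 36
= 12² / 36
= 144 / 36
= 4.0000


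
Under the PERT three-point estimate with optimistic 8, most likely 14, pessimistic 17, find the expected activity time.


te = (o + 4m + p) / 6
= (8 + 4×14 + 17) / 6
= (8 + 56 + 17) / 6
= 81 / 6
= 13.50


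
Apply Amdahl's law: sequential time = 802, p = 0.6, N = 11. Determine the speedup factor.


Amdahl's law: T_p = T × ((1-p) + p/N)
= 802 × ((1-0.6) + 0.6/11)
= 802 × (0.40 + 0.0545)
= 802 × 0.4545
= 364.55
Speedup = 802/364.55
= 2.20×


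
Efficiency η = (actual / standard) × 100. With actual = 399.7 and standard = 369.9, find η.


Efficiency = (actual / standard) × 100
= (399.7 / 369.9) × 100
= 108.1%


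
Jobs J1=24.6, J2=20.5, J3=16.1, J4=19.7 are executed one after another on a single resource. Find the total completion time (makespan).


Sequential makespan: sum all processing times
= 24.6 + 20.5 + 16.1 + 19.7
= 80.9 time units


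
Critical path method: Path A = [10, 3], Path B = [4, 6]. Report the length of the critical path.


Path A: 10 + 3 = 13
Path B: 4 + 6 = 10
Critical path = longest = max(13, 10)
= 13 (Path A)


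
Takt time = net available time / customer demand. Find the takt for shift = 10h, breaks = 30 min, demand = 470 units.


Available = 10×60 - 30 = 570 min
Takt time = 570 / 470
= 1.21 min/unit


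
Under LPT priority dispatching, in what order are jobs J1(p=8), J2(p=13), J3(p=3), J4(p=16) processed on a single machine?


LPT: sort by longest processing time first
  J4: p=16
  J2: p=13
  J1: p=8
  J3: p=3
Order: J4 → J2 → J1 → J3


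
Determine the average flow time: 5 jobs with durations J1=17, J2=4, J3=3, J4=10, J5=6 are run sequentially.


Completion times:
  J1: completes at 17
  J2: completes at 21
  J3: completes at 24
  J4: completes at 34
  J5: completes at 40
Sum = 136
Average = 136/5
= 27.20


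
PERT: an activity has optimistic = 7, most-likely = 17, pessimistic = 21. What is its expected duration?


te = (o + 4m + p) / 6
= (7 + 4×17 + 21) / 6
= (7 + 68 + 21) / 6
= 96 / 6
= 16.00


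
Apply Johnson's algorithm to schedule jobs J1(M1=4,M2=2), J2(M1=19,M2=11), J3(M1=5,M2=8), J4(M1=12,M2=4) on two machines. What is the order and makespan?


Johnson's rule:
Group 1 (M1≤M2, sort by M1): ['J3']
Group 2 (M1>M2, sort desc M2): ['J2', 'J4', 'J1']
Sequence: J3 → J2 → J4 → J1
Makespan calculation:
  J3: M1 done=5, M2 done=13
  J2: M1 done=24, M2 done=35
  J4: M1 done=36, M2 done=40
  J1: M1 done=40, M2 done=42
= Sequence: J3 → J2 → J4 → J1, Makespan: 42


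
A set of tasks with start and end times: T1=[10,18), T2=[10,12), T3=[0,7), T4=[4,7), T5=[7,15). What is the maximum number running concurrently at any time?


Check each time point for overlaps:
  t=10: 3 tasks active (T1, T2, T5)
Max concurrent = 3


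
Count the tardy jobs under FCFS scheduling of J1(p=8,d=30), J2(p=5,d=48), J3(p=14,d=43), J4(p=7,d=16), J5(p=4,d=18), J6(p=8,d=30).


Completion vs due date:
  J1: C=8, d=30 → on time
  J2: C=13, d=48 → on time
  J3: C=27, d=43 → on time
  J4: C=34, d=16 → TARDY
  J5: C=38, d=18 → TARDY
  J6: C=46, d=30 → TARDY
Tardy jobs: J4, J5, J6
Count = 3


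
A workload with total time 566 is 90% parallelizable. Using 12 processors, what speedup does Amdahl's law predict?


Amdahl's law: T_p = T × ((1-p) + p/N)
= 566 × ((1-0.9) + 0.9/12)
= 566 × (0.10 + 0.0750)
= 566 × 0.1750
= 99.05
Speedup = 566/99.05
= 5.71×


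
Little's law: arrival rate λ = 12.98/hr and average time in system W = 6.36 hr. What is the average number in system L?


Little's law: L = λ × W
= 12.98 × 6.36
= 82.55


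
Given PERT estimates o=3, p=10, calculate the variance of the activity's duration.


σ² = ((p - o) / 6)² = (p - o)² / 36
= (10 - 3)² / 36
= 7² / 36
= 49 / 36
= 1.3611


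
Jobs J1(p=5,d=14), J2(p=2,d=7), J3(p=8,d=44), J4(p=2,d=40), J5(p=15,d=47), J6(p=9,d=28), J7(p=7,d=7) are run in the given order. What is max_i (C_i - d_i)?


Lateness per job (L = C - d):
  J1: C=5, d=14, L=-9
  J2: C=7, d=7, L=0
  J3: C=15, d=44, L=-29
  J4: C=17, d=40, L=-23
  J5: C=32, d=47, L=-15
  J6: C=41, d=28, L=13
  J7: C=48, d=7, L=41
Lmax = max(-9, 0, -29, -23, -15, 13, 41)
= 41


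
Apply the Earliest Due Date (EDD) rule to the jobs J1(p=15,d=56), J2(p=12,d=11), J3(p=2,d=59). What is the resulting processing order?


EDD: sort by earliest due date
  J2: d=11, p=12
  J1: d=56, p=15
  J3: d=59, p=2
Order: J2 → J1 → J3


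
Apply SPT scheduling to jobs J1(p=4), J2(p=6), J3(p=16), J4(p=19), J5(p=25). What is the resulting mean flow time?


SPT order: J1 → J2 → J3 → J4 → J5
Completion times:
  J1: C=4
  J2: C=10
  J3: C=26
  J4: C=45
  J5: C=70
Sum = 155, n = 5
Mean flow = 155/5
= 31.00


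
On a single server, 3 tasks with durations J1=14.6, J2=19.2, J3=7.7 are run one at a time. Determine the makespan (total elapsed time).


Sequential makespan: sum all processing times
= 14.6 + 19.2 + 7.7
= 41.5 time units


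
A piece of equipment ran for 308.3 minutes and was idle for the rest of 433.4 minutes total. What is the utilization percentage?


Utilization = busy / total × 100
= 308.3 / 433.4 × 100
= 71.1%


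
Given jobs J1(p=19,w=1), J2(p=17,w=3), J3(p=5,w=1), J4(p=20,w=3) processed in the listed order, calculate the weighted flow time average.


Completion times:
  J1: C=19, w×C=1×19=19
  J2: C=36, w×C=3×36=108
  J3: C=41, w×C=1×41=41
  J4: C=61, w×C=3×61=183
Sum w×C = 351
Sum w = 8
Weighted avg = 351/8
= 43.88


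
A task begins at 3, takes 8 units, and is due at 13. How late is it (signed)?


Completion = 3 + 8 = 11
Lateness = C - d = 11 - 13
= -2


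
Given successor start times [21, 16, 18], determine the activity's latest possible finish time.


LF = min of all successor start times
Successors start at: [21, 16, 18]
LF = min(21, 16, 18)
= 16


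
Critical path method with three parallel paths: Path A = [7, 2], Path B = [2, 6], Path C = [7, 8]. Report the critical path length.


Path A: 7 + 2 = 9
Path B: 2 + 6 = 8
Path C: 7 + 8 = 15
Critical path = longest = max(9, 8, 15)
= 15 (Path C)


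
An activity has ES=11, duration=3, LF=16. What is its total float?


EF = ES + duration = 11 + 3 = 14
LS = LF - duration = 16 - 3 = 13
Total Float = LF - EF = 16 - 14
(or LS - ES = 13 - 11)
= 2


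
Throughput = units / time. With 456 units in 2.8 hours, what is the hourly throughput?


Throughput = units / time
= 456 / 2.8
= 162.9 units/hour


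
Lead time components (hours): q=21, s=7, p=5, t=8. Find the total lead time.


Lead time = queue + setup + processing + transit
= 21 + 7 + 5 + 8
= 41 hours


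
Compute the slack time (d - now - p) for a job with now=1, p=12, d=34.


Slack = due - current_time - processing
= 34 - 1 - 12
= 21


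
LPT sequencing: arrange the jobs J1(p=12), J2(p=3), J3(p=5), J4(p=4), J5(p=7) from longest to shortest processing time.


LPT: sort by longest processing time first
  J1: p=12
  J5: p=7
  J3: p=5
  J4: p=4
  J2: p=3
Order: J1 → J5 → J3 → J4 → J2


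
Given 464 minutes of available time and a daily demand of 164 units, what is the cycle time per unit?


Cycle time = available time / demand
= 464 / 164
= 2.83 min/unit


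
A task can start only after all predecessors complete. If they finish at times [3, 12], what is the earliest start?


ES = max of all predecessor completion times
Predecessors: [3, 12]
ES = max(3, 12)
= 12


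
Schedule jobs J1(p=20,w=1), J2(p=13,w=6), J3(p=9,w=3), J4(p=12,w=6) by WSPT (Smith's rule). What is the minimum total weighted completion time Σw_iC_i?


WSPT order (by p/w): J4 → J2 → J3 → J1
  J4: C=12, w·C=6×12=72
  J2: C=25, w·C=6×25=150
  J3: C=34, w·C=3×34=102
  J1: C=54, w·C=1×54=54
Σ w·C = 378
= 378


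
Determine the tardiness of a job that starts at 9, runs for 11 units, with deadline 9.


Completion = start + processing = 9 + 11 = 20
Tardiness = max(0, C - d) = max(0, 20 - 9)
= max(0, 11)
= 11


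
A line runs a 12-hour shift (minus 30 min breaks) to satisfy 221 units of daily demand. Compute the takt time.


Available = 12×60 - 30 = 690 min
Takt time = 690 / 221
= 3.12 min/unit


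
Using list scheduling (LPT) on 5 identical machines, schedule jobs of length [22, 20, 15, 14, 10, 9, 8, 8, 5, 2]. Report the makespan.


Jobs (LPT sorted): [22, 20, 15, 14, 10, 9, 8, 8, 5, 2]
Machines: 5
  J=22 → Machine 1 (load: 0+22=22)
  J=20 → Machine 2 (load: 0+20=20)
  J=15 → Machine 3 (load: 0+15=15)
  J=14 → Machine 4 (load: 0+14=14)
  J=10 → Machine 5 (load: 0+10=10)
  J=9 → Machine 5 (load: 10+9=19)
  J=8 → Machine 4 (load: 14+8=22)
  J=8 → Machine 3 (load: 15+8=23)
  J=5 → Machine 5 (load: 19+5=24)
  J=2 → Machine 2 (load: 20+2=22)
Machine loads: [22, 22, 23, 22, 24]
Makespan = max = 24 time units


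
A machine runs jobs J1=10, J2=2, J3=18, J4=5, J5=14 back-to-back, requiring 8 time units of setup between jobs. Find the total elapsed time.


Makespan = Σ processing + (n-1) × setup
= (10 + 2 + 18 + 5 + 14) + (5-1)×8
= 49 + 32
= 81 time units


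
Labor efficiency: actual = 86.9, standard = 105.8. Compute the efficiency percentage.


Efficiency = (actual / standard) × 100
= (86.9 / 105.8) × 100
= 82.1%


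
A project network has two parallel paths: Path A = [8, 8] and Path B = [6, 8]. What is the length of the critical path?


Path A: 8 + 8 = 16
Path B: 6 + 8 = 14
Critical path = longest = max(16, 14)
= 16 (Path A)


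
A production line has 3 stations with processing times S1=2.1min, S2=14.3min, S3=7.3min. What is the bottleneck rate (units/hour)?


Bottleneck = longest station time
Station times: [2.1, 14.3, 7.3]
Max = 14.3 min
Rate = 60 / 14.3
= 4.20 units/hour (bottleneck: 14.3min)


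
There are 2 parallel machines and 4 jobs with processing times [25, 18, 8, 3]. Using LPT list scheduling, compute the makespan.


Jobs (LPT sorted): [25, 18, 8, 3]
Machines: 2
  J=25 → Machine 1 (load: 0+25=25)
  J=18 → Machine 2 (load: 0+18=18)
  J=8 → Machine 2 (load: 18+8=26)
  J=3 → Machine 1 (load: 25+3=28)
Machine loads: [28, 26]
Makespan = max = 28 time units


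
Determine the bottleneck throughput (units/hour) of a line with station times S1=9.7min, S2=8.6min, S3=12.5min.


Bottleneck = longest station time
Station times: [9.7, 8.6, 12.5]
Max = 12.5 min
Rate = 60 / 12.5
= 4.80 units/hour (bottleneck: 12.5min)


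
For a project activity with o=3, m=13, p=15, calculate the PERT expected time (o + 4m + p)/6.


te = (o + 4m + p) / 6
= (3 + 4×13 + 15) / 6
= (3 + 52 + 15) / 6
= 70 / 6
= 11.67


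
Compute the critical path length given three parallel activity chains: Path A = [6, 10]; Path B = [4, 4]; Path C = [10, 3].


Path A: 6 + 10 = 16
Path B: 4 + 4 = 8
Path C: 10 + 3 = 13
Critical path = longest = max(16, 8, 13)
= 16 (Path A)


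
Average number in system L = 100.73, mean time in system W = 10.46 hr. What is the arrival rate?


Little's law: L = λW → λ = L / W
= 100.73 / 10.46
= 9.63 per hour


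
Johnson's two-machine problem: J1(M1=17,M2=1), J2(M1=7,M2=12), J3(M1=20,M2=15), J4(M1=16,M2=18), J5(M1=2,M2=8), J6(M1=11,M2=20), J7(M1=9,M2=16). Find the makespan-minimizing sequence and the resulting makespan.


Johnson's rule:
Group 1 (M1≤M2, sort by M1): ['J5', 'J2', 'J7', 'J6', 'J4']
Group 2 (M1>M2, sort desc M2): ['J3', 'J1']
Sequence: J5 → J2 → J7 → J6 → J4 → J3 → J1
Makespan calculation:
  J5: M1 done=2, M2 done=10
  J2: M1 done=9, M2 done=22
  J7: M1 done=18, M2 done=38
  J6: M1 done=29, M2 done=58
  J4: M1 done=45, M2 done=76
  J3: M1 done=65, M2 done=91
  J1: M1 done=82, M2 done=92
= Sequence: J5 → J2 → J7 → J6 → J4 → J3 → J1, Makespan: 92


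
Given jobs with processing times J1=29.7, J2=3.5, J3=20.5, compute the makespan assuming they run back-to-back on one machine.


Sequential makespan: sum all processing times
= 29.7 + 3.5 + 20.5
= 53.7 time units


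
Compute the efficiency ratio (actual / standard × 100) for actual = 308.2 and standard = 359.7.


Efficiency = (actual / standard) × 100
= (308.2 / 359.7) × 100
= 85.7%


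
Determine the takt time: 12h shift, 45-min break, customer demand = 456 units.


Available = 12×60 - 45 = 675 min
Takt time = 675 / 456
= 1.48 min/unit


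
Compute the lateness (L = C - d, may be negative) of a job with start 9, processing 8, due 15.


Completion = 9 + 8 = 17
Lateness = C - d = 17 - 15
= 2


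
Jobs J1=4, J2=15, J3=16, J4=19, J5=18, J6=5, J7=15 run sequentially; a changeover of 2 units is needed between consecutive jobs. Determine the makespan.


Makespan = Σ processing + (n-1) × setup
= (4 + 15 + 16 + 19 + 18 + 5 + 15) + (7-1)×2
= 92 + 12
= 104 time units


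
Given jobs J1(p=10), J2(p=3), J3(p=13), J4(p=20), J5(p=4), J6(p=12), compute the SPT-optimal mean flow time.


SPT order: J2 → J5 → J1 → J6 → J3 → J4
Completion times:
  J2: C=3
  J5: C=7
  J1: C=17
  J6: C=29
  J3: C=42
  J4: C=62
Sum = 160, n = 6
Mean flow = 160/6
= 26.67


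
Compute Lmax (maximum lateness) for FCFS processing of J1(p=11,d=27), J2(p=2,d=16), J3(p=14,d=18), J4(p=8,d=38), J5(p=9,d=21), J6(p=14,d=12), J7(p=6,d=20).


Lateness per job (L = C - d):
  J1: C=11, d=27, L=-16
  J2: C=13, d=16, L=-3
  J3: C=27, d=18, L=9
  J4: C=35, d=38, L=-3
  J5: C=44, d=21, L=23
  J6: C=58, d=12, L=46
  J7: C=64, d=20, L=44
Lmax = max(-16, -3, 9, -3, 23, 46, 44)
= 46


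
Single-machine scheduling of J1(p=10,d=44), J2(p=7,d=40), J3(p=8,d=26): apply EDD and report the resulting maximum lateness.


EDD order: J3 → J2 → J1
Completion and lateness:
  J3: C=8, d=26, L=8-26=-18
  J2: C=15, d=40, L=15-40=-25
  J1: C=25, d=44, L=25-44=-19
Lmax = max(-18, -25, -19)
= -18


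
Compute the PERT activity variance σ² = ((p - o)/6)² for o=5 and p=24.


σ² = ((p - o) / 6)² = (p - o)² / 36
= (24 - 5)² / 36
= 19² / 36
= 361 / 36
= 10.0278


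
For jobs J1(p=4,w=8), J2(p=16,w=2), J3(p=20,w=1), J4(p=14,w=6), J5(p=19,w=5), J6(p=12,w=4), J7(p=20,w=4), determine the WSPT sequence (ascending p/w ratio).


WSPT (Smith's rule): sort by p/w ascending
  J1: p/w = 4/8 = 0.500
  J4: p/w = 14/6 = 2.333
  J6: p/w = 12/4 = 3.000
  J5: p/w = 19/5 = 3.800
  J7: p/w = 20/4 = 5.000
  J2: p/w = 16/2 = 8.000
  J3: p/w = 20/1 = 20.000
Order: J1 → J4 → J6 → J5 → J7 → J2 → J3


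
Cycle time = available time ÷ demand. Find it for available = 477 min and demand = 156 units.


Cycle time = available time / demand
= 477 / 156
= 3.06 min/unit


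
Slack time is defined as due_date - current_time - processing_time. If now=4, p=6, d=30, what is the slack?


Slack = due - current_time - processing
= 30 - 4 - 6
= 20


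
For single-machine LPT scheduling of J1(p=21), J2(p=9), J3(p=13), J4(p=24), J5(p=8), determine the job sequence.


LPT: sort by longest processing time first
  J4: p=24
  J1: p=21
  J3: p=13
  J2: p=9
  J5: p=8
Order: J4 → J1 → J3 → J2 → J5


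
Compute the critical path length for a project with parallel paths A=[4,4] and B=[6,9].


Path A: 4 + 4 = 8
Path B: 6 + 9 = 15
Critical path = longest = max(8, 15)
= 15 (Path B)


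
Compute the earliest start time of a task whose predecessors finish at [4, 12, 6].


ES = max of all predecessor completion times
Predecessors: [4, 12, 6]
ES = max(4, 12, 6)
= 12


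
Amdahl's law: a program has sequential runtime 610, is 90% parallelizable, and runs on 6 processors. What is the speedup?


Amdahl's law: T_p = T × ((1-p) + p/N)
= 610 × ((1-0.9) + 0.9/6)
= 610 × (0.10 + 0.1500)
= 610 × 0.2500
= 152.50
Speedup = 610/152.50
= 4.00×


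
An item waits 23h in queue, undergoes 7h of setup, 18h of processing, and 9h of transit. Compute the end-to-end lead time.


Lead time = queue + setup + processing + transit
= 23 + 7 + 18 + 9
= 57 hours


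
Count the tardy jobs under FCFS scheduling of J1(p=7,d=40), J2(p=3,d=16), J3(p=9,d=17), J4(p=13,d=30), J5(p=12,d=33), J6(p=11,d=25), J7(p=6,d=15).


Completion vs due date:
  J1: C=7, d=40 → on time
  J2: C=10, d=16 → on time
  J3: C=19, d=17 → TARDY
  J4: C=32, d=30 → TARDY
  J5: C=44, d=33 → TARDY
  J6: C=55, d=25 → TARDY
  J7: C=61, d=15 → TARDY
Tardy jobs: J3, J4, J5, J6, J7
Count = 5


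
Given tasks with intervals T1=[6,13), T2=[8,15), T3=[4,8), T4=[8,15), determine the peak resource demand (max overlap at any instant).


Check each time point for overlaps:
  t=8: 3 tasks active (T1, T2, T4)
Max concurrent = 3


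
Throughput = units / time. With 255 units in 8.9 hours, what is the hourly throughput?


Throughput = units / time
= 255 / 8.9
= 28.7 units/hour


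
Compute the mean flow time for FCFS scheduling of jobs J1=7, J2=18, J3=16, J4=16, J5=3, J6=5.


Completion times:
  J1: completes at 7
  J2: completes at 25
  J3: completes at 41
  J4: completes at 57
  J5: completes at 60
  J6: completes at 65
Sum = 255
Average = 255/6
= 42.50


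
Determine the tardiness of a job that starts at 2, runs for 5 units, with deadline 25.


Completion = start + processing = 2 + 5 = 7
Tardiness = max(0, C - d) = max(0, 7 - 25)
= max(0, -18)
= 0


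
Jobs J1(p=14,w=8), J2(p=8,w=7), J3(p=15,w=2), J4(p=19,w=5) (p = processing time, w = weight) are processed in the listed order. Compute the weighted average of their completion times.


Completion times:
  J1: C=14, w×C=8×14=112
  J2: C=22, w×C=7×22=154
  J3: C=37, w×C=2×37=74
  J4: C=56, w×C=5×56=280
Sum w×C = 620
Sum w = 22
Weighted avg = 620/22
= 28.18


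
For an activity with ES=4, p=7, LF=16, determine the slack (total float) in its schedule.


EF = ES + duration = 4 + 7 = 11
LS = LF - duration = 16 - 7 = 9
Total Float = LF - EF = 16 - 11
(or LS - ES = 9 - 4)
= 5


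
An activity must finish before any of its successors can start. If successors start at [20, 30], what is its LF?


LF = min of all successor start times
Successors start at: [20, 30]
LF = min(20, 30)
= 20


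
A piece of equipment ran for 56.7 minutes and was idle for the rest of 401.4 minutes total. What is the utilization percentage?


Utilization = busy / total × 100
= 56.7 / 401.4 × 100
= 14.1%


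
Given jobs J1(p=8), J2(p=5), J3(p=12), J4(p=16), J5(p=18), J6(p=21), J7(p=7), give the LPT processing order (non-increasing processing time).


LPT: sort by longest processing time first
  J6: p=21
  J5: p=18
  J4: p=16
  J3: p=12
  J1: p=8
  J7: p=7
  J2: p=5
Order: J6 → J5 → J4 → J3 → J1 → J7 → J2


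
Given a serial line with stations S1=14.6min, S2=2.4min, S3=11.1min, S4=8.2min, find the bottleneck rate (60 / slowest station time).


Bottleneck = longest station time
Station times: [14.6, 2.4, 11.1, 8.2]
Max = 14.6 min
Rate = 60 / 14.6
= 4.11 units/hour (bottleneck: 14.6min)


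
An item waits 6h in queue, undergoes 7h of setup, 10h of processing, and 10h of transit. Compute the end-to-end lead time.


Lead time = queue + setup + processing + transit
= 6 + 7 + 10 + 10
= 33 hours


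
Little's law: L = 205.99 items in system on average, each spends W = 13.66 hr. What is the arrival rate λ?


Little's law: L = λW → λ = L / W
= 205.99 / 13.66
= 15.08 per hour


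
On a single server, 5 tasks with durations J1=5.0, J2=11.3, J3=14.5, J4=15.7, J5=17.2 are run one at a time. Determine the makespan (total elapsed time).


Sequential makespan: sum all processing times
= 5.0 + 11.3 + 14.5 + 15.7 + 17.2
= 63.7 time units


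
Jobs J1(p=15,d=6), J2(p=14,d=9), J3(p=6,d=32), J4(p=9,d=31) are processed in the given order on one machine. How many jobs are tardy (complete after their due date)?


Completion vs due date:
  J1: C=15, d=6 → TARDY
  J2: C=29, d=9 → TARDY
  J3: C=35, d=32 → TARDY
  J4: C=44, d=31 → TARDY
Tardy jobs: J1, J2, J3, J4
Count = 4


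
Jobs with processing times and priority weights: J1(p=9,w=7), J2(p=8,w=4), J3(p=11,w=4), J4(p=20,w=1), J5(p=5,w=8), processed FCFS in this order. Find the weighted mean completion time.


Completion times:
  J1: C=9, w×C=7×9=63
  J2: C=17, w×C=4×17=68
  J3: C=28, w×C=4×28=112
  J4: C=48, w×C=1×48=48
  J5: C=53, w×C=8×53=424
Sum w×C = 715
Sum w = 24
Weighted avg = 715/24
= 29.79


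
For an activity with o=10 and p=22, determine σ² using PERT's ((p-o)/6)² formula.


σ² = ((p - o) / 6)² = (p - o)² / 36
= (22 - 10)² / 36
= 12² / 36
= 144 / 36
= 4.0000


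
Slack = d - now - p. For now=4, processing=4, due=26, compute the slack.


Slack = due - current_time - processing
= 26 - 4 - 4
= 18


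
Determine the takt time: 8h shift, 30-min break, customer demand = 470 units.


Available = 8×60 - 30 = 450 min
Takt time = 450 / 470
= 0.96 min/unit


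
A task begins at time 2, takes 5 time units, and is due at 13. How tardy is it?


Completion = start + processing = 2 + 5 = 7
Tardiness = max(0, C - d) = max(0, 7 - 13)
= max(0, -6)
= 0


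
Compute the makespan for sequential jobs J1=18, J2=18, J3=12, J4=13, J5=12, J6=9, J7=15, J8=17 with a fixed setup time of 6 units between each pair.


Makespan = Σ processing + (n-1) × setup
= (18 + 18 + 12 + 13 + 12 + 9 + 15 + 17) + (8-1)×6
= 114 + 42
= 156 time units


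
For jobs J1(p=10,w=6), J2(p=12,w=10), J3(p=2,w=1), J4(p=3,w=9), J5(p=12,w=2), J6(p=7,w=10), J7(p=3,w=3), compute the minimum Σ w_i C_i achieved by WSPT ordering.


WSPT order (by p/w): J4 → J6 → J7 → J2 → J1 → J3 → J5
  J4: C=3, w·C=9×3=27
  J6: C=10, w·C=10×10=100
  J7: C=13, w·C=3×13=39
  J2: C=25, w·C=10×25=250
  J1: C=35, w·C=6×35=210
  J3: C=37, w·C=1×37=37
  J5: C=49, w·C=2×49=98
Σ w·C = 761
= 761


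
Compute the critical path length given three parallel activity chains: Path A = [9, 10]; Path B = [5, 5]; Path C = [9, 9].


Path A: 9 + 10 = 19
Path B: 5 + 5 = 10
Path C: 9 + 9 = 18
Critical path = longest = max(19, 10, 18)
= 19 (Path A)


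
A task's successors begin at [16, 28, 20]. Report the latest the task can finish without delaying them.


LF = min of all successor start times
Successors start at: [16, 28, 20]
LF = min(16, 28, 20)
= 16


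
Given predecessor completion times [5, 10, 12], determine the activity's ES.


ES = max of all predecessor completion times
Predecessors: [5, 10, 12]
ES = max(5, 10, 12)
= 12


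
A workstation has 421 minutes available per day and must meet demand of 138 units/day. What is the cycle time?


Cycle time = available time / demand
= 421 / 138
= 3.05 min/unit


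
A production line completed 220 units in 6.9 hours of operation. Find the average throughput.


Throughput = units / time
= 220 / 6.9
= 31.9 units/hour


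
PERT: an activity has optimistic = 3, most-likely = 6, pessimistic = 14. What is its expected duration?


te = (o + 4m + p) / 6
= (3 + 4×6 + 14) / 6
= (3 + 24 + 14) / 6
= 41 / 6
= 6.83


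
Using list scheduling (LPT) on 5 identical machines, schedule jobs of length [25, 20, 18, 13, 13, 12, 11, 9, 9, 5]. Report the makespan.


Jobs (LPT sorted): [25, 20, 18, 13, 13, 12, 11, 9, 9, 5]
Machines: 5
  J=25 → Machine 1 (load: 0+25=25)
  J=20 → Machine 2 (load: 0+20=20)
  J=18 → Machine 3 (load: 0+18=18)
  J=13 → Machine 4 (load: 0+13=13)
  J=13 → Machine 5 (load: 0+13=13)
  J=12 → Machine 4 (load: 13+12=25)
  J=11 → Machine 5 (load: 13+11=24)
  J=9 → Machine 3 (load: 18+9=27)
  J=9 → Machine 2 (load: 20+9=29)
  J=5 → Machine 5 (load: 24+5=29)
Machine loads: [25, 29, 27, 25, 29]
Makespan = max = 29 time units


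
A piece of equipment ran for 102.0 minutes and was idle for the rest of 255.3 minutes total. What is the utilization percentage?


Utilization = busy / total × 100
= 102.0 / 255.3 × 100
= 40.0%


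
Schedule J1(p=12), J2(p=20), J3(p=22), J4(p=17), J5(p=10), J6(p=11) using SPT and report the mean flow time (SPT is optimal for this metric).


SPT order: J5 → J6 → J1 → J4 → J2 → J3
Completion times:
  J5: C=10
  J6: C=21
  J1: C=33
  J4: C=50
  J2: C=70
  J3: C=92
Sum = 276, n = 6
Mean flow = 276/6
= 46.00


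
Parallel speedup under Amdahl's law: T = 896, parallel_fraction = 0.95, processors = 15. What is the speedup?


Amdahl's law: T_p = T × ((1-p) + p/N)
= 896 × ((1-0.95) + 0.95/15)
= 896 × (0.05 + 0.0633)
= 896 × 0.1133
= 101.55
Speedup = 896/101.55
= 8.82×


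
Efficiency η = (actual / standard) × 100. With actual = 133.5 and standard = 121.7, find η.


Efficiency = (actual / standard) × 100
= (133.5 / 121.7) × 100
= 109.7%


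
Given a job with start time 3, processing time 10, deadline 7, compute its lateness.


Completion = 3 + 10 = 13
Lateness = C - d = 13 - 7
= 6


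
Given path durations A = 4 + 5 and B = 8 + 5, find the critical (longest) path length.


Path A: 4 + 5 = 9
Path B: 8 + 5 = 13
Critical path = longest = max(9, 13)
= 13 (Path B)


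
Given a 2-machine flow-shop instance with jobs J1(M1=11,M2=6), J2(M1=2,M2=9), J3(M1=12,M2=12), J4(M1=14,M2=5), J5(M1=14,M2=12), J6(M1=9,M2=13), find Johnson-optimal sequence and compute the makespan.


Johnson's rule:
Group 1 (M1≤M2, sort by M1): ['J2', 'J6', 'J3']
Group 2 (M1>M2, sort desc M2): ['J5', 'J1', 'J4']
Sequence: J2 → J6 → J3 → J5 → J1 → J4
Makespan calculation:
  J2: M1 done=2, M2 done=11
  J6: M1 done=11, M2 done=24
  J3: M1 done=23, M2 done=36
  J5: M1 done=37, M2 done=49
  J1: M1 done=48, M2 done=55
  J4: M1 done=62, M2 done=67
= Sequence: J2 → J6 → J3 → J5 → J1 → J4, Makespan: 67


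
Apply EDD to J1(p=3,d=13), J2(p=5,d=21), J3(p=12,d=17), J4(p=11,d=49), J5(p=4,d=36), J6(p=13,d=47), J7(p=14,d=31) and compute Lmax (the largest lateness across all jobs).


EDD order: J1 → J3 → J2 → J7 → J5 → J6 → J4
Completion and lateness:
  J1: C=3, d=13, L=3-13=-10
  J3: C=15, d=17, L=15-17=-2
  J2: C=20, d=21, L=20-21=-1
  J7: C=34, d=31, L=34-31=3
  J5: C=38, d=36, L=38-36=2
  J6: C=51, d=47, L=51-47=4
  J4: C=62, d=49, L=62-49=13
Lmax = max(-10, -2, -1, 3, 2, 4, 13)
= 13


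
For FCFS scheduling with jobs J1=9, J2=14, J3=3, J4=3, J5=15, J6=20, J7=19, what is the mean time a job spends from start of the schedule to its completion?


Completion times:
  J1: completes at 9
  J2: completes at 23
  J3: completes at 26
  J4: completes at 29
  J5: completes at 44
  J6: completes at 64
  J7: completes at 83
Sum = 278
Average = 278/7
= 39.71


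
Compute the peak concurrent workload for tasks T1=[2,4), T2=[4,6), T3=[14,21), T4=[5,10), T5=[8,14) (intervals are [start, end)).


Check each time point for overlaps:
  t=5: 2 tasks active (T2, T4)
Max concurrent = 2


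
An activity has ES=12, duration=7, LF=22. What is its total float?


EF = ES + duration = 12 + 7 = 19
LS = LF - duration = 22 - 7 = 15
Total Float = LF - EF = 22 - 19
(or LS - ES = 15 - 12)
= 3


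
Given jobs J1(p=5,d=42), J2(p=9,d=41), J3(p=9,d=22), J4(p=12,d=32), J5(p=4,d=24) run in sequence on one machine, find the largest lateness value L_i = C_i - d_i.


Lateness per job (L = C - d):
  J1: C=5, d=42, L=-37
  J2: C=14, d=41, L=-27
  J3: C=23, d=22, L=1
  J4: C=35, d=32, L=3
  J5: C=39, d=24, L=15
Lmax = max(-37, -27, 1, 3, 15)
= 15


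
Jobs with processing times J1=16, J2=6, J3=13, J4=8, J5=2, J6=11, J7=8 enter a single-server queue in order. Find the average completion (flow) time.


Completion times:
  J1: completes at 16
  J2: completes at 22
  J3: completes at 35
  J4: completes at 43
  J5: completes at 45
  J6: completes at 56
  J7: completes at 64
Sum = 281
Average = 281/7
= 40.14


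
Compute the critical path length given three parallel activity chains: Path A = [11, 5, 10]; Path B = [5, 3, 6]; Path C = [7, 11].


Path A: 11 + 5 + 10 = 26
Path B: 5 + 3 + 6 = 14
Path C: 7 + 11 = 18
Critical path = longest = max(26, 14, 18)
= 26 (Path A)


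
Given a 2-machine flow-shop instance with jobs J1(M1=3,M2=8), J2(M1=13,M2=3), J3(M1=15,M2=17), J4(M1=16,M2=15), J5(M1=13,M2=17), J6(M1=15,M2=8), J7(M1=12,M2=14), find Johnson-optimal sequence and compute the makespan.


Johnson's rule:
Group 1 (M1≤M2, sort by M1): ['J1', 'J7', 'J5', 'J3']
Group 2 (M1>M2, sort desc M2): ['J4', 'J6', 'J2']
Sequence: J1 → J7 → J5 → J3 → J4 → J6 → J2
Makespan calculation:
  J1: M1 done=3, M2 done=11
  J7: M1 done=15, M2 done=29
  J5: M1 done=28, M2 done=46
  J3: M1 done=43, M2 done=63
  J4: M1 done=59, M2 done=78
  J6: M1 done=74, M2 done=86
  J2: M1 done=87, M2 done=90
= Sequence: J1 → J7 → J5 → J3 → J4 → J6 → J2, Makespan: 90


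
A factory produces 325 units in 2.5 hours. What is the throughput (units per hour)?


Throughput = units / time
= 325 / 2.5
= 130.0 units/hour


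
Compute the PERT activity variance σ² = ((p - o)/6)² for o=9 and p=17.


σ² = ((p - o) / 6)² = (p - o)² / 36
= (17 - 9)² / 36
= 8² / 36
= 64 / 36
= 1.7778


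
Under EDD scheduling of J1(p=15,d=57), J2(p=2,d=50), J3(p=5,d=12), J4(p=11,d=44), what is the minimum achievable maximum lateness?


EDD order: J3 → J4 → J2 → J1
Completion and lateness:
  J3: C=5, d=12, L=5-12=-7
  J4: C=16, d=44, L=16-44=-28
  J2: C=18, d=50, L=18-50=-32
  J1: C=33, d=57, L=33-57=-24
Lmax = max(-7, -28, -32, -24)
= -7


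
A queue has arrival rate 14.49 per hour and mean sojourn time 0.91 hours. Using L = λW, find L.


Little's law: L = λ × W
= 14.49 × 0.91
= 13.19


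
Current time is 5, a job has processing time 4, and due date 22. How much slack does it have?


Slack = due - current_time - processing
= 22 - 5 - 4
= 13


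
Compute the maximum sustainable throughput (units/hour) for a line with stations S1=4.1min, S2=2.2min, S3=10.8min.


Bottleneck = longest station time
Station times: [4.1, 2.2, 10.8]
Max = 10.8 min
Rate = 60 / 10.8
= 5.56 units/hour (bottleneck: 10.8min)


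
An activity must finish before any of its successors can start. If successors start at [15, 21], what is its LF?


LF = min of all successor start times
Successors start at: [15, 21]
LF = min(15, 21)
= 15


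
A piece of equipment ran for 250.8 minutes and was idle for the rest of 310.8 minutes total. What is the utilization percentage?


Utilization = busy / total × 100
= 250.8 / 310.8 × 100
= 80.7%


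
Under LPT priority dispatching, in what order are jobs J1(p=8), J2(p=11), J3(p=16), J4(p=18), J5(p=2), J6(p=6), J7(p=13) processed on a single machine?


LPT: sort by longest processing time first
  J4: p=18
  J3: p=16
  J7: p=13
  J2: p=11
  J1: p=8
  J6: p=6
  J5: p=2
Order: J4 → J3 → J7 → J2 → J1 → J6 → J5


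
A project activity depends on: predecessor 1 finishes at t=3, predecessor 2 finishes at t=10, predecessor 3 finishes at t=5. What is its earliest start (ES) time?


ES = max of all predecessor completion times
Predecessors: [3, 10, 5]
ES = max(3, 10, 5)
= 10


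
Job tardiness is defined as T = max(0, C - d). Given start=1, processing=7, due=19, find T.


Completion = start + processing = 1 + 7 = 8
Tardiness = max(0, C - d) = max(0, 8 - 19)
= max(0, -11)
= 0


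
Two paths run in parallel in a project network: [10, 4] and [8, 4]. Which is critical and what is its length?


Path A: 10 + 4 = 14
Path B: 8 + 4 = 12
Critical path = longest = max(14, 12)
= 14 (Path A)


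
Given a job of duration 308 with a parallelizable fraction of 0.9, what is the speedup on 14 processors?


Amdahl's law: T_p = T × ((1-p) + p/N)
= 308 × ((1-0.9) + 0.9/14)
= 308 × (0.10 + 0.0643)
= 308 × 0.1643
= 50.60
Speedup = 308/50.60
= 6.09×


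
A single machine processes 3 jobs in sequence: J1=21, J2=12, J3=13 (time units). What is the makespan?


Sequential makespan: sum all processing times
= 21 + 12 + 13
= 46 time units


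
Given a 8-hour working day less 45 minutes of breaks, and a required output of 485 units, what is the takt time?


Available = 8×60 - 45 = 435 min
Takt time = 435 / 485
= 0.90 min/unit


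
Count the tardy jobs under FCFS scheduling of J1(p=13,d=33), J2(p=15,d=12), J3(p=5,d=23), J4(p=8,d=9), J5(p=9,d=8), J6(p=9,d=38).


Completion vs due date:
  J1: C=13, d=33 → on time
  J2: C=28, d=12 → TARDY
  J3: C=33, d=23 → TARDY
  J4: C=41, d=9 → TARDY
  J5: C=50, d=8 → TARDY
  J6: C=59, d=38 → TARDY
Tardy jobs: J2, J3, J4, J5, J6
Count = 5


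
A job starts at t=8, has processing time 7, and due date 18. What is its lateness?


Completion = 8 + 7 = 15
Lateness = C - d = 15 - 18
= -3


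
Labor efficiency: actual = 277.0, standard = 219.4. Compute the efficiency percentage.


Efficiency = (actual / standard) × 100
= (277.0 / 219.4) × 100
= 126.3%


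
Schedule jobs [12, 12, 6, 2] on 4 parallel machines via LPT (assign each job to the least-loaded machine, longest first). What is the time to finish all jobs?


Jobs (LPT sorted): [12, 12, 6, 2]
Machines: 4
  J=12 → Machine 1 (load: 0+12=12)
  J=12 → Machine 2 (load: 0+12=12)
  J=6 → Machine 3 (load: 0+6=6)
  J=2 → Machine 4 (load: 0+2=2)
Machine loads: [12, 12, 6, 2]
Makespan = max = 12 time units


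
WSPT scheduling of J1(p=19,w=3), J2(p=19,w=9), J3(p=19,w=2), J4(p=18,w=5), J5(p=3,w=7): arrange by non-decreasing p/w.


WSPT (Smith's rule): sort by p/w ascending
  J5: p/w = 3/7 = 0.429
  J2: p/w = 19/9 = 2.111
  J4: p/w = 18/5 = 3.600
  J1: p/w = 19/3 = 6.333
  J3: p/w = 19/2 = 9.500
Order: J5 → J2 → J4 → J1 → J3
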